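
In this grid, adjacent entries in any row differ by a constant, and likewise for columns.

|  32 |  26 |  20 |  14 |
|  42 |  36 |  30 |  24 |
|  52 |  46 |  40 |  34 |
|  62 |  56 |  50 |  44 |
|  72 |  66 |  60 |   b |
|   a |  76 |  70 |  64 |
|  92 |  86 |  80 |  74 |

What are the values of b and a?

Along each row the entries change by -6 per step; down each column they change by 10.
Row 5: from 72 at column 1, stepping by -6 to column 4 gives 54.
Row 6: from 76 at column 2, stepping by -6 to column 1 gives 82.

b = 54, a = 82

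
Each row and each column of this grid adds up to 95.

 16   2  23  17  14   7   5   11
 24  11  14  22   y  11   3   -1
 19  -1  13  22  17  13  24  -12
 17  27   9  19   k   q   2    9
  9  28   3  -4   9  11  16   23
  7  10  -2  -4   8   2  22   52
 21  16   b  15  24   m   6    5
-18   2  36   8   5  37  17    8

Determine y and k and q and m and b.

y = 11, k = 7, q = 5, m = 9, b = -1

Column 3: 23 + 14 + 13 + 9 + 3 − 2 + 36 = 96, so its missing entry is 95 − 96 = -1.
Row 7: 21 + 16 − 1 + 15 + 24 + 6 + 5 = 86, so its missing entry is 95 − 86 = 9.
Row 2: 24 + 11 + 14 + 22 + 11 + 3 − 1 = 84, so its missing entry is 95 − 84 = 11.
Column 5: 14 + 11 + 17 + 9 + 8 + 24 + 5 = 88, so its missing entry is 95 − 88 = 7.
Row 4: 17 + 27 + 9 + 19 + 7 + 2 + 9 = 90, so its missing entry is 95 − 90 = 5.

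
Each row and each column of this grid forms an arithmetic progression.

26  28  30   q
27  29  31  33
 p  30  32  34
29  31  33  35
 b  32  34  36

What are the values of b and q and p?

Along each row the entries change by 2 per step; down each column they change by 1.
Row 5: from 32 at column 2, stepping by 2 to column 1 gives 30.
Row 1: from 26 at column 1, stepping by 2 to column 4 gives 32.
Row 3: from 30 at column 2, stepping by 2 to column 1 gives 28.

b = 30, q = 32, p = 28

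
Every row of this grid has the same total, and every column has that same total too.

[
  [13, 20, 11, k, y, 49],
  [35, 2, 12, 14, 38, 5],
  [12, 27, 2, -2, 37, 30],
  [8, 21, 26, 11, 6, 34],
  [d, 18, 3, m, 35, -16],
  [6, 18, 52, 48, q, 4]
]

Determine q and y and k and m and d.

q = -22, y = 12, k = 1, m = 34, d = 32

Rows 2 and 3 both sum to 106, so that's the common total.
Column 1: 13 + 35 + 12 + 8 + 6 = 74, so its missing entry is 106 − 74 = 32.
Row 5: 32 + 18 + 3 + 35 − 16 = 72, so its missing entry is 106 − 72 = 34.
Row 6: 6 + 18 + 52 + 48 + 4 = 128, so its missing entry is 106 − 128 = -22.
Column 5: 38 + 37 + 6 + 35 − 22 = 94, so its missing entry is 106 − 94 = 12.
Row 1: 13 + 20 + 11 + 12 + 49 = 105, so its missing entry is 106 − 105 = 1.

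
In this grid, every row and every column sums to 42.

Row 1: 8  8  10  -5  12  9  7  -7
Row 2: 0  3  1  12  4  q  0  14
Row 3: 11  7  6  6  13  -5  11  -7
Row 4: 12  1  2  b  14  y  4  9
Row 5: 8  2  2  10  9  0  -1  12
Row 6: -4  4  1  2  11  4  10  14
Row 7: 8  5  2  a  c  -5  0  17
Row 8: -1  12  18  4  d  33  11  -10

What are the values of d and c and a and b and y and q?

Row 8 has -1 + 12 + 18 + 4 + 33 + 11 − 10 = 67; the blank must be 42 − 67 = -25.
Row 2 has 0 + 3 + 1 + 12 + 4 + 0 + 14 = 34; the blank must be 42 − 34 = 8.
Column 5 has 12 + 4 + 13 + 14 + 9 + 11 − 25 = 38; the blank must be 42 − 38 = 4.
Row 7 has 8 + 5 + 2 + 4 − 5 + 0 + 17 = 31; the blank must be 42 − 31 = 11.
Column 4 has -5 + 12 + 6 + 10 + 2 + 11 + 4 = 40; the blank must be 42 − 40 = 2.
Row 4 has 12 + 1 + 2 + 2 + 14 + 4 + 9 = 44; the blank must be 42 − 44 = -2.

d = -25, c = 4, a = 11, b = 2, y = -2, q = 8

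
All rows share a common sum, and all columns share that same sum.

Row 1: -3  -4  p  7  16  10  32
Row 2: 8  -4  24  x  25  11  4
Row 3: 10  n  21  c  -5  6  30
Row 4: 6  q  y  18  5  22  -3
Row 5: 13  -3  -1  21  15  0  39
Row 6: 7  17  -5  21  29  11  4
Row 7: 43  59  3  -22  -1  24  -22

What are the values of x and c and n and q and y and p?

Rows 5 and 6 both sum to 84, so that's the common total.
The known cells in row 1 total 58, leaving 84 − 58 = 26 for the blank.
The known cells in column 3 total 68, leaving 84 − 68 = 16 for the blank.
The known cells in row 4 total 64, leaving 84 − 64 = 20 for the blank.
The known cells in column 2 total 85, leaving 84 − 85 = -1 for the blank.
The known cells in row 3 total 61, leaving 84 − 61 = 23 for the blank.
The known cells in row 2 total 68, leaving 84 − 68 = 16 for the blank.

x = 16, c = 23, n = -1, q = 20, y = 16, p = 26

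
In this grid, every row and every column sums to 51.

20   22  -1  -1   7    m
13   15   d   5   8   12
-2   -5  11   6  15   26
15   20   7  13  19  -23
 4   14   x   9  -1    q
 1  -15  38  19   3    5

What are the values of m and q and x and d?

Row 2 has 13 + 15 + 5 + 8 + 12 = 53; the blank must be 51 − 53 = -2.
Column 3 has -1 − 2 + 11 + 7 + 38 = 53; the blank must be 51 − 53 = -2.
Row 5 has 4 + 14 − 2 + 9 − 1 = 24; the blank must be 51 − 24 = 27.
Row 1 has 20 + 22 − 1 − 1 + 7 = 47; the blank must be 51 − 47 = 4.

m = 4, q = 27, x = -2, d = -2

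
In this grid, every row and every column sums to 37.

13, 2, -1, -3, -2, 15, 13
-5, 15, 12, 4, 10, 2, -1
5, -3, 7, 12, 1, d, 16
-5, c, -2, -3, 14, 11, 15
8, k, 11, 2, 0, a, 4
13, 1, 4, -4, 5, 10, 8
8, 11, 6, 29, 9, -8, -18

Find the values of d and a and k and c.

d = -1, a = 8, k = 4, c = 7

The known cells in row 4 total 30, leaving 37 − 30 = 7 for the blank.
The known cells in row 3 total 38, leaving 37 − 38 = -1 for the blank.
The known cells in column 6 total 29, leaving 37 − 29 = 8 for the blank.
The known cells in row 5 total 33, leaving 37 − 33 = 4 for the blank.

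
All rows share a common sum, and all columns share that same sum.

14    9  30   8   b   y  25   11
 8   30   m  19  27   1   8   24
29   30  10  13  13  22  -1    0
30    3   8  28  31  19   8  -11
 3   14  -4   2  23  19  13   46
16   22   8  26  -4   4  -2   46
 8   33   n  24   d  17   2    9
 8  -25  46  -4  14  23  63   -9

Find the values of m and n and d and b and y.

Rows 3 and 4 both sum to 116, so that's the common total.
Row 2 has 8 + 30 + 19 + 27 + 1 + 8 + 24 = 117; the blank must be 116 − 117 = -1.
Column 3 has 30 − 1 + 10 + 8 − 4 + 8 + 46 = 97; the blank must be 116 − 97 = 19.
Row 7 has 8 + 33 + 19 + 24 + 17 + 2 + 9 = 112; the blank must be 116 − 112 = 4.
Column 5 has 27 + 13 + 31 + 23 − 4 + 4 + 14 = 108; the blank must be 116 − 108 = 8.
Row 1 has 14 + 9 + 30 + 8 + 8 + 25 + 11 = 105; the blank must be 116 − 105 = 11.

m = -1, n = 19, d = 4, b = 8, y = 11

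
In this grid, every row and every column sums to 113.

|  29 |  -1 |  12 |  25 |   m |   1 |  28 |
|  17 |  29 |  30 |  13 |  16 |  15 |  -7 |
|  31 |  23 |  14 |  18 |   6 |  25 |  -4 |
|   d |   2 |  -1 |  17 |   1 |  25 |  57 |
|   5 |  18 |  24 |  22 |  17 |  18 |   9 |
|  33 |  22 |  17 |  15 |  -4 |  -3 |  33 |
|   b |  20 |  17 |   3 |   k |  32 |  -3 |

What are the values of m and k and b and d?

m = 19, k = 58, b = -14, d = 12

The known cells in row 1 total 94, leaving 113 − 94 = 19 for the blank.
The known cells in column 5 total 55, leaving 113 − 55 = 58 for the blank.
The known cells in row 4 total 101, leaving 113 − 101 = 12 for the blank.
The known cells in row 7 total 127, leaving 113 − 127 = -14 for the blank.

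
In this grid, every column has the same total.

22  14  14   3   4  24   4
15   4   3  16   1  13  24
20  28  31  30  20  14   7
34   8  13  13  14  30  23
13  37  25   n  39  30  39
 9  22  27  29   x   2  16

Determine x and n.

Column 1 sums to 113 and so does column 6; that's the common total.
In column 5 the known cells total 78, leaving 113 − 78 = 35.
In column 4 the known cells total 91, leaving 113 − 91 = 22.

x = 35, n = 22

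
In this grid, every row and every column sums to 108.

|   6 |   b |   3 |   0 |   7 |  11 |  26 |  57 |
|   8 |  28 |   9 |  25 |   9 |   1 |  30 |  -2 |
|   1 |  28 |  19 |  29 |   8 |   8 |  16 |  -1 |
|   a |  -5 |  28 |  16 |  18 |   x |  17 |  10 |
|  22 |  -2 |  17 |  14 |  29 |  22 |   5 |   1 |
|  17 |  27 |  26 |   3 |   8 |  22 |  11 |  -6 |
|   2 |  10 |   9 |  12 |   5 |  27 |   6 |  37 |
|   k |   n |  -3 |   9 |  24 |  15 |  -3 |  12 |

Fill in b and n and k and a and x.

b = -2, n = 24, k = 30, a = 22, x = 2

Row 1 has 6 + 3 + 0 + 7 + 11 + 26 + 57 = 110; the blank must be 108 − 110 = -2.
Column 2 has -2 + 28 + 28 − 5 − 2 + 27 + 10 = 84; the blank must be 108 − 84 = 24.
Row 8 has 24 − 3 + 9 + 24 + 15 − 3 + 12 = 78; the blank must be 108 − 78 = 30.
Column 1 has 6 + 8 + 1 + 22 + 17 + 2 + 30 = 86; the blank must be 108 − 86 = 22.
Row 4 has 22 − 5 + 28 + 16 + 18 + 17 + 10 = 106; the blank must be 108 − 106 = 2.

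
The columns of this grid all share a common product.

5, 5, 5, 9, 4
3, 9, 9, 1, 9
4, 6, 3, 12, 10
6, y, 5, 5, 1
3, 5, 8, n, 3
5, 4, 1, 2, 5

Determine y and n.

y = 1, n = 5

Columns 3 and 5 each multiply to 5400, so every column has product 5400.
Column 2: 5×9×6×5×4 = 5400, so the missing entry is 5400 ÷ 5400 = 1.
Column 4: 9×1×12×5×2 = 1080, so the missing entry is 5400 ÷ 1080 = 5.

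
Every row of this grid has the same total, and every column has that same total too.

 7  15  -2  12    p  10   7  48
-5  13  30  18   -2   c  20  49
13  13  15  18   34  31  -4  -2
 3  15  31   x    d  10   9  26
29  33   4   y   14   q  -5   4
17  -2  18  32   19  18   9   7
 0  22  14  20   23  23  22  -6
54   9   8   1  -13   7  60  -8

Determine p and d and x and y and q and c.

p = 21, d = 22, x = 2, y = 15, q = 24, c = -5

Rows 3 and 6 both sum to 118, so that's the common total.
The known cells in row 1 total 97, leaving 118 − 97 = 21 for the blank.
The known cells in column 5 total 96, leaving 118 − 96 = 22 for the blank.
The known cells in row 2 total 123, leaving 118 − 123 = -5 for the blank.
The known cells in column 6 total 94, leaving 118 − 94 = 24 for the blank.
The known cells in row 5 total 103, leaving 118 − 103 = 15 for the blank.
The known cells in row 4 total 116, leaving 118 − 116 = 2 for the blank.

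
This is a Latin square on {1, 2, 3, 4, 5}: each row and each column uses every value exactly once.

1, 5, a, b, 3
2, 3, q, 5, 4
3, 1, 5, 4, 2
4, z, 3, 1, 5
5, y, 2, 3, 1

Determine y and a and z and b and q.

At (row 2, col 3): row 2 already has {2, 3, 4, 5}, so the value is 1.
At (row 4, col 2): row 4 already has {1, 3, 4, 5}, so the value is 2.
For row 1, column 4: column 4 already has {1, 3, 4, 5}; that leaves 2.
For row 1, column 3: row 1 already has {1, 2, 3, 5}; that leaves 4.
At (row 5, col 2): row 5 already has {1, 2, 3, 5}, so the value is 4.

y = 4, a = 4, z = 2, b = 2, q = 1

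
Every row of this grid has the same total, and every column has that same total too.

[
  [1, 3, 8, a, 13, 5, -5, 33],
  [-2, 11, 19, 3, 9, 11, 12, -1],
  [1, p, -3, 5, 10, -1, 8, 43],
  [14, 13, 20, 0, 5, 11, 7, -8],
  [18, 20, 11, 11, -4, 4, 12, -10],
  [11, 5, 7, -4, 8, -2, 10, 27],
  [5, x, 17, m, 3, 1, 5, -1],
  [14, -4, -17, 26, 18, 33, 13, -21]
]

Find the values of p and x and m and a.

p = -1, x = 15, m = 17, a = 4

Rows 2 and 4 both sum to 62, so that's the common total.
Row 3: 1 − 3 + 5 + 10 − 1 + 8 + 43 = 63, so its missing entry is 62 − 63 = -1.
Column 2: 3 + 11 − 1 + 13 + 20 + 5 − 4 = 47, so its missing entry is 62 − 47 = 15.
Row 7: 5 + 15 + 17 + 3 + 1 + 5 − 1 = 45, so its missing entry is 62 − 45 = 17.
Row 1: 1 + 3 + 8 + 13 + 5 − 5 + 33 = 58, so its missing entry is 62 − 58 = 4.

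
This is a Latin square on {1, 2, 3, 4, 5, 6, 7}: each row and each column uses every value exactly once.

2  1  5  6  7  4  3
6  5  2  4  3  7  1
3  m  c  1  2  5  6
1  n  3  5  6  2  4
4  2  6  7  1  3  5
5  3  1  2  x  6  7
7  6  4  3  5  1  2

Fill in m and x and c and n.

For row 4, column 2: row 4 already has {1, 2, 3, 4, 5, 6}; that leaves 7.
For row 6, column 5: row 6 already has {1, 2, 3, 5, 6, 7}; that leaves 4.
For row 3, column 2: column 2 already has {1, 2, 3, 5, 6, 7}; that leaves 4.
For row 3, column 3: row 3 already has {1, 2, 3, 4, 5, 6}; that leaves 7.

m = 4, x = 4, c = 7, n = 7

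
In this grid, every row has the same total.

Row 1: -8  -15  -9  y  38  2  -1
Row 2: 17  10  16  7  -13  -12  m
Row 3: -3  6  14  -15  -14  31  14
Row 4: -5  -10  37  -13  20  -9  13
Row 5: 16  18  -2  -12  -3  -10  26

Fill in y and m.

Row 3 sums to 33 and so does row 5; that's the common total.
In row 1 the known cells total 7, leaving 33 − 7 = 26.
In row 2 the known cells total 25, leaving 33 − 25 = 8.

y = 26, m = 8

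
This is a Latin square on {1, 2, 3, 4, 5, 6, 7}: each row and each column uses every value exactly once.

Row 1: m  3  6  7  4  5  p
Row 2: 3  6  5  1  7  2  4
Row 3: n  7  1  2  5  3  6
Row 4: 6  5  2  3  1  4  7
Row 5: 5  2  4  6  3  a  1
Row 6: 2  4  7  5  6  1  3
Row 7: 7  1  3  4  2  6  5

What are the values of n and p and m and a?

n = 4, p = 2, m = 1, a = 7

For row 5, column 6: row 5 already has {1, 2, 3, 4, 5, 6}; that leaves 7.
Cell (3,1): row 3 already has {1, 2, 3, 5, 6, 7} → 4.
Cell (1,1): column 1 already has {2, 3, 4, 5, 6, 7} → 1.
Cell (1,7): row 1 already has {1, 3, 4, 5, 6, 7} → 2.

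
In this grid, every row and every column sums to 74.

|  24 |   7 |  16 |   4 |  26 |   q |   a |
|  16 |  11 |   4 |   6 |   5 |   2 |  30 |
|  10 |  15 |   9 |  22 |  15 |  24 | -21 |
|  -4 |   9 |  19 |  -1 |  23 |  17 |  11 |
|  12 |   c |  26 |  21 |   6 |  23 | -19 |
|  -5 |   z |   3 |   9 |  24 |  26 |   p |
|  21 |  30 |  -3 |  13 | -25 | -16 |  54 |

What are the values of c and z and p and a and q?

The known cells in column 6 total 76, leaving 74 − 76 = -2 for the blank.
The known cells in row 1 total 75, leaving 74 − 75 = -1 for the blank.
The known cells in column 7 total 54, leaving 74 − 54 = 20 for the blank.
The known cells in row 6 total 77, leaving 74 − 77 = -3 for the blank.
The known cells in row 5 total 69, leaving 74 − 69 = 5 for the blank.

c = 5, z = -3, p = 20, a = -1, q = -2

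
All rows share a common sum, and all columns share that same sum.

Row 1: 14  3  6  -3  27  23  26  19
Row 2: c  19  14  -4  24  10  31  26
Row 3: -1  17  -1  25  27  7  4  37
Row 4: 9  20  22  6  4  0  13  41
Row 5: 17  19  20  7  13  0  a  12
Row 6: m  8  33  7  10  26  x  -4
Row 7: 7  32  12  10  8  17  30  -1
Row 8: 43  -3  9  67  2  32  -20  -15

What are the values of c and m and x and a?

c = -5, m = 31, x = 4, a = 27

Rows 1 and 3 both sum to 115, so that's the common total.
Row 2 has 19 + 14 − 4 + 24 + 10 + 31 + 26 = 120; the blank must be 115 − 120 = -5.
Row 5 has 17 + 19 + 20 + 7 + 13 + 0 + 12 = 88; the blank must be 115 − 88 = 27.
Column 1 has 14 − 5 − 1 + 9 + 17 + 7 + 43 = 84; the blank must be 115 − 84 = 31.
Row 6 has 31 + 8 + 33 + 7 + 10 + 26 − 4 = 111; the blank must be 115 − 111 = 4.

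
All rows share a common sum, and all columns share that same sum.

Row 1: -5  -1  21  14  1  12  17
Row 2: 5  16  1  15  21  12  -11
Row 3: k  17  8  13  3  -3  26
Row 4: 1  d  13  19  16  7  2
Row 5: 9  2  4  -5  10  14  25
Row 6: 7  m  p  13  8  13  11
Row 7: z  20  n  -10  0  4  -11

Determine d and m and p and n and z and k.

Rows 1 and 2 both sum to 59, so that's the common total.
The known cells in row 4 total 58, leaving 59 − 58 = 1 for the blank.
The known cells in row 3 total 64, leaving 59 − 64 = -5 for the blank.
The known cells in column 2 total 55, leaving 59 − 55 = 4 for the blank.
The known cells in column 1 total 12, leaving 59 − 12 = 47 for the blank.
The known cells in row 7 total 50, leaving 59 − 50 = 9 for the blank.
The known cells in row 6 total 56, leaving 59 − 56 = 3 for the blank.

d = 1, m = 4, p = 3, n = 9, z = 47, k = -5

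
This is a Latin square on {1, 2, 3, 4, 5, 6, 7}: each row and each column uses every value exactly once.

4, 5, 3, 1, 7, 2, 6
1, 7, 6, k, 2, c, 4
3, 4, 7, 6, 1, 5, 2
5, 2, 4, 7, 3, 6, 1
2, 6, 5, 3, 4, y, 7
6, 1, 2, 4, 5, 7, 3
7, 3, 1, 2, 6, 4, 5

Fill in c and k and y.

Cell (5,6): row 5 already has {2, 3, 4, 5, 6, 7} → 1.
For row 2, column 4: column 4 already has {1, 2, 3, 4, 6, 7}; that leaves 5.
Cell (2,6): row 2 already has {1, 2, 4, 5, 6, 7} → 3.

c = 3, k = 5, y = 1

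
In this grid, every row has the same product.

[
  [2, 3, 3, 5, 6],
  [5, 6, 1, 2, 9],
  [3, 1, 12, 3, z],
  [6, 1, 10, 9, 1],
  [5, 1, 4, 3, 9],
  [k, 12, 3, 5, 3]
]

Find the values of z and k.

Rows 2 and 5 each multiply to 540, so every row has product 540.
Row 3: 3×1×12×3 = 108, so the missing entry is 540 ÷ 108 = 5.
Row 6: 12×3×5×3 = 540, so the missing entry is 540 ÷ 540 = 1.

z = 5, k = 1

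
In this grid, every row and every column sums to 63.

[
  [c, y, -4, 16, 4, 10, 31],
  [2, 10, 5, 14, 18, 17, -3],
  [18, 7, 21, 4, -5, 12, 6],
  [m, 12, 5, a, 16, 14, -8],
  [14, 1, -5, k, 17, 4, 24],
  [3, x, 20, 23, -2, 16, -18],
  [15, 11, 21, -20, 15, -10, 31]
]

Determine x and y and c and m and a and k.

Row 5: 14 + 1 − 5 + 17 + 4 + 24 = 55, so its missing entry is 63 − 55 = 8.
Row 6: 3 + 20 + 23 − 2 + 16 − 18 = 42, so its missing entry is 63 − 42 = 21.
Column 2: 10 + 7 + 12 + 1 + 21 + 11 = 62, so its missing entry is 63 − 62 = 1.
Row 1: 1 − 4 + 16 + 4 + 10 + 31 = 58, so its missing entry is 63 − 58 = 5.
Column 1: 5 + 2 + 18 + 14 + 3 + 15 = 57, so its missing entry is 63 − 57 = 6.
Row 4: 6 + 12 + 5 + 16 + 14 − 8 = 45, so its missing entry is 63 − 45 = 18.

x = 21, y = 1, c = 5, m = 6, a = 18, k = 8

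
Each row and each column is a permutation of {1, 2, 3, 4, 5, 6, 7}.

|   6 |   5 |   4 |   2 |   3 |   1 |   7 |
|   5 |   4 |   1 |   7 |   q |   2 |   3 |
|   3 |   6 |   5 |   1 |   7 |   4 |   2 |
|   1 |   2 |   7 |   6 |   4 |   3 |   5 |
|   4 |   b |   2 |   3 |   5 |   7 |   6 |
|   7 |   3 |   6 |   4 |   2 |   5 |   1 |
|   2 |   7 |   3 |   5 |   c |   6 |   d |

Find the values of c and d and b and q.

For row 7, column 7: column 7 already has {1, 2, 3, 5, 6, 7}; that leaves 4.
At (row 5, col 2): row 5 already has {2, 3, 4, 5, 6, 7}, so the value is 1.
At (row 7, col 5): row 7 already has {2, 3, 4, 5, 6, 7}, so the value is 1.
Cell (2,5): row 2 already has {1, 2, 3, 4, 5, 7} → 6.

c = 1, d = 4, b = 1, q = 6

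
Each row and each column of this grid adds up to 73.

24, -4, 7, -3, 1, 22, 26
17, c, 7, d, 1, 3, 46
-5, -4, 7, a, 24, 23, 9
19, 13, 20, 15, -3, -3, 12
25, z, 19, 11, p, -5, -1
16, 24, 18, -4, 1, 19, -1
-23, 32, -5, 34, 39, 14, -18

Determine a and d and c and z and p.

Column 5: 1 + 1 + 24 − 3 + 1 + 39 = 63, so its missing entry is 73 − 63 = 10.
Row 5: 25 + 19 + 11 + 10 − 5 − 1 = 59, so its missing entry is 73 − 59 = 14.
Column 2: -4 − 4 + 13 + 14 + 24 + 32 = 75, so its missing entry is 73 − 75 = -2.
Row 3: -5 − 4 + 7 + 24 + 23 + 9 = 54, so its missing entry is 73 − 54 = 19.
Row 2: 17 − 2 + 7 + 1 + 3 + 46 = 72, so its missing entry is 73 − 72 = 1.

a = 19, d = 1, c = -2, z = 14, p = 10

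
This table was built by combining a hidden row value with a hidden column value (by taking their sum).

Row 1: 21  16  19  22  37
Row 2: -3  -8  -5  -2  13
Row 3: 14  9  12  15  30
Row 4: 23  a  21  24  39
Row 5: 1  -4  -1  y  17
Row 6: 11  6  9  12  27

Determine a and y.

a = 18, y = 2

The difference between any two rows is the same in every column — this is an addition table with the headers hidden.
Row 4 minus row 1 is 39 − 37 = 2, so its entry in column 2 is 16 + 2 = 18.
Row 5 minus row 1 is 17 − 37 = -20, so its entry in column 4 is 22 + (-20) = 2.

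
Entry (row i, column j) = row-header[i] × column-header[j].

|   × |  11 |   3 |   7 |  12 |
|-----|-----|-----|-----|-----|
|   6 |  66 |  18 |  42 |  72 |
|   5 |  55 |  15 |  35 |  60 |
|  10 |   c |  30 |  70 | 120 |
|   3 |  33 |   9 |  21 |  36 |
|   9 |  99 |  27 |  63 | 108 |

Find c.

110

10 × 11 = 110.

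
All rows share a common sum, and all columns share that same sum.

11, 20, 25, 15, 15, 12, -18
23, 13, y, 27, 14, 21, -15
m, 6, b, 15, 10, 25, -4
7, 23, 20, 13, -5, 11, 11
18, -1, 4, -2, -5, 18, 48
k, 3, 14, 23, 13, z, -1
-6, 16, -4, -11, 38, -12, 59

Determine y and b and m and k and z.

Rows 1 and 4 both sum to 80, so that's the common total.
Column 6 has 12 + 21 + 25 + 11 + 18 − 12 = 75; the blank must be 80 − 75 = 5.
Row 2 has 23 + 13 + 27 + 14 + 21 − 15 = 83; the blank must be 80 − 83 = -3.
Row 6 has 3 + 14 + 23 + 13 + 5 − 1 = 57; the blank must be 80 − 57 = 23.
Column 1 has 11 + 23 + 7 + 18 + 23 − 6 = 76; the blank must be 80 − 76 = 4.
Row 3 has 4 + 6 + 15 + 10 + 25 − 4 = 56; the blank must be 80 − 56 = 24.

y = -3, b = 24, m = 4, k = 23, z = 5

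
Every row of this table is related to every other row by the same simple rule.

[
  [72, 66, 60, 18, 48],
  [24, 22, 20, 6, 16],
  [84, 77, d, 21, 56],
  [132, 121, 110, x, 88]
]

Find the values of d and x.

Each row is a constant multiple of every other row — this is a multiplication table with the headers hidden.
Row 3 is 77/66 = 7/6 times row 1, so its entry in column 3 is 60 × 7/6 = 70.
Row 4 is 121/66 = 11/6 times row 1, so its entry in column 4 is 18 × 11/6 = 33.

d = 70, x = 33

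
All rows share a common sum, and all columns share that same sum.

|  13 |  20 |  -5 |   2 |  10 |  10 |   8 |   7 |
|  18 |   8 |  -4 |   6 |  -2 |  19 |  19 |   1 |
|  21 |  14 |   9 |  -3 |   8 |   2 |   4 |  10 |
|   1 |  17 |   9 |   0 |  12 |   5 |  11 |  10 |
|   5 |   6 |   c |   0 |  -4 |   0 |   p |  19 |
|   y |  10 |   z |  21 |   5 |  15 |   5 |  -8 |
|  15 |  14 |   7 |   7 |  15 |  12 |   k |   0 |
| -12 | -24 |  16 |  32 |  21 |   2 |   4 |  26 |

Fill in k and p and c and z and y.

Rows 1 and 2 both sum to 65, so that's the common total.
Column 1 has 13 + 18 + 21 + 1 + 5 + 15 − 12 = 61; the blank must be 65 − 61 = 4.
Row 7 has 15 + 14 + 7 + 7 + 15 + 12 + 0 = 70; the blank must be 65 − 70 = -5.
Column 7 has 8 + 19 + 4 + 11 + 5 − 5 + 4 = 46; the blank must be 65 − 46 = 19.
Row 5 has 5 + 6 + 0 − 4 + 0 + 19 + 19 = 45; the blank must be 65 − 45 = 20.
Row 6 has 4 + 10 + 21 + 5 + 15 + 5 − 8 = 52; the blank must be 65 − 52 = 13.

k = -5, p = 19, c = 20, z = 13, y = 4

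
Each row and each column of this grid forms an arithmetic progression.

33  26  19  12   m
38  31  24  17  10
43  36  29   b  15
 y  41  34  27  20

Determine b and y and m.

b = 22, y = 48, m = 5

Along each row the entries change by -7 per step; down each column they change by 5.
Row 3: from 43 at column 1, stepping by -7 to column 4 gives 22.
Row 4: from 41 at column 2, stepping by -7 to column 1 gives 48.
Row 1: from 33 at column 1, stepping by -7 to column 5 gives 5.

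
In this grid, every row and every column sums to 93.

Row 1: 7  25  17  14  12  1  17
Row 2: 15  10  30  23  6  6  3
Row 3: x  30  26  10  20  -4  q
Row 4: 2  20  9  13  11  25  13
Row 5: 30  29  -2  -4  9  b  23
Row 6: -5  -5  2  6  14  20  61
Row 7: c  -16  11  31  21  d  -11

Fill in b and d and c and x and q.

b = 8, d = 37, c = 20, x = 24, q = -13

Row 5 has 30 + 29 − 2 − 4 + 9 + 23 = 85; the blank must be 93 − 85 = 8.
Column 6 has 1 + 6 − 4 + 25 + 8 + 20 = 56; the blank must be 93 − 56 = 37.
Column 7 has 17 + 3 + 13 + 23 + 61 − 11 = 106; the blank must be 93 − 106 = -13.
Row 3 has 30 + 26 + 10 + 20 − 4 − 13 = 69; the blank must be 93 − 69 = 24.
Row 7 has -16 + 11 + 31 + 21 + 37 − 11 = 73; the blank must be 93 − 73 = 20.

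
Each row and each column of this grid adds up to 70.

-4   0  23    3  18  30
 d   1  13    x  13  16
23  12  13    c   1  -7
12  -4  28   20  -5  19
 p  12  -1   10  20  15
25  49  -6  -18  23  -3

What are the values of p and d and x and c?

Row 3 has 23 + 12 + 13 + 1 − 7 = 42; the blank must be 70 − 42 = 28.
Row 5 has 12 − 1 + 10 + 20 + 15 = 56; the blank must be 70 − 56 = 14.
Column 1 has -4 + 23 + 12 + 14 + 25 = 70; the blank must be 70 − 70 = 0.
Row 2 has 0 + 1 + 13 + 13 + 16 = 43; the blank must be 70 − 43 = 27.

p = 14, d = 0, x = 27, c = 28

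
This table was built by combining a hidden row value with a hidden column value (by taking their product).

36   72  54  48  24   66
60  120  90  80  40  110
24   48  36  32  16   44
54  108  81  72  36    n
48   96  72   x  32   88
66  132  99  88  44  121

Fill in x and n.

Each row is a constant multiple of every other row — this is a multiplication table with the headers hidden.
Row 5 is 72/54 = 4/3 times row 1, so its entry in column 4 is 48 × 4/3 = 64.
Row 4 is 81/54 = 3/2 times row 1, so its entry in column 6 is 66 × 3/2 = 99.

x = 64, n = 99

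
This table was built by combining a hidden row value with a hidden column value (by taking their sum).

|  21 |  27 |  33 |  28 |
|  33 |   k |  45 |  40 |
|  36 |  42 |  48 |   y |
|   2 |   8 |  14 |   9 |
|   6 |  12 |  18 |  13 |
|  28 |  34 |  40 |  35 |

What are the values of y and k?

The difference between any two rows is the same in every column — this is an addition table with the headers hidden.
Row 3 minus row 1 is 48 − 33 = 15, so its entry in column 4 is 28 + 15 = 43.
Row 2 minus row 1 is 45 − 33 = 12, so its entry in column 2 is 27 + 12 = 39.

y = 43, k = 39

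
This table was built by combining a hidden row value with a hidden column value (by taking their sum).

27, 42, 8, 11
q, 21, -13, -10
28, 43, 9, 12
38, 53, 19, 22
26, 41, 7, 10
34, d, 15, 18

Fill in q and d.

q = 6, d = 49

The difference between any two rows is the same in every column — this is an addition table with the headers hidden.
Row 2 minus row 1 is -10 − 11 = -21, so its entry in column 1 is 27 + (-21) = 6.
Row 6 minus row 1 is 18 − 11 = 7, so its entry in column 2 is 42 + 7 = 49.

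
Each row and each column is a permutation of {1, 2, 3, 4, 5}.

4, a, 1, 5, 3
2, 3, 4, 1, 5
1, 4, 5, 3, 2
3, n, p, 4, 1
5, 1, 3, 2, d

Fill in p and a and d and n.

p = 2, a = 2, d = 4, n = 5

At (row 4, col 3): column 3 already has {1, 3, 4, 5}, so the value is 2.
For row 4, column 2: row 4 already has {1, 2, 3, 4}; that leaves 5.
At (row 5, col 5): row 5 already has {1, 2, 3, 5}, so the value is 4.
At (row 1, col 2): row 1 already has {1, 3, 4, 5}, so the value is 2.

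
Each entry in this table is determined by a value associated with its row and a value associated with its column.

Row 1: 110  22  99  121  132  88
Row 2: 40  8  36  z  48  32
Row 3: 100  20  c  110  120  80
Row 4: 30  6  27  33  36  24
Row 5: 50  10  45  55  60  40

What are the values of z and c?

Each row is a constant multiple of every other row — this is a multiplication table with the headers hidden.
Row 2 is 32/88 = 4/11 times row 1, so its entry in column 4 is 121 × 4/11 = 44.
Row 3 is 80/88 = 10/11 times row 1, so its entry in column 3 is 99 × 10/11 = 90.

z = 44, c = 90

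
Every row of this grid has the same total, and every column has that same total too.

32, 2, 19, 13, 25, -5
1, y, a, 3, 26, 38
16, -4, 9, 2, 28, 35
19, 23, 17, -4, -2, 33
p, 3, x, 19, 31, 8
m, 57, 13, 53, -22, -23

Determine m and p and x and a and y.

Rows 1 and 3 both sum to 86, so that's the common total.
Column 2: 2 − 4 + 23 + 3 + 57 = 81, so its missing entry is 86 − 81 = 5.
Row 2: 1 + 5 + 3 + 26 + 38 = 73, so its missing entry is 86 − 73 = 13.
Column 3: 19 + 13 + 9 + 17 + 13 = 71, so its missing entry is 86 − 71 = 15.
Row 5: 3 + 15 + 19 + 31 + 8 = 76, so its missing entry is 86 − 76 = 10.
Row 6: 57 + 13 + 53 − 22 − 23 = 78, so its missing entry is 86 − 78 = 8.

m = 8, p = 10, x = 15, a = 13, y = 5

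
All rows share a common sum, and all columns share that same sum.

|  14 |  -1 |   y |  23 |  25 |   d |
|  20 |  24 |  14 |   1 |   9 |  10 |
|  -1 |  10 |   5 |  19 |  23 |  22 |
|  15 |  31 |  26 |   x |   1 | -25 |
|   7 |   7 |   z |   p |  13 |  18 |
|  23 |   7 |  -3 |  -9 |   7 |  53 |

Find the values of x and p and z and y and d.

Rows 2 and 3 both sum to 78, so that's the common total.
Row 4 has 15 + 31 + 26 + 1 − 25 = 48; the blank must be 78 − 48 = 30.
Column 4 has 23 + 1 + 19 + 30 − 9 = 64; the blank must be 78 − 64 = 14.
Row 5 has 7 + 7 + 14 + 13 + 18 = 59; the blank must be 78 − 59 = 19.
Column 3 has 14 + 5 + 26 + 19 − 3 = 61; the blank must be 78 − 61 = 17.
Row 1 has 14 − 1 + 17 + 23 + 25 = 78; the blank must be 78 − 78 = 0.

x = 30, p = 14, z = 19, y = 17, d = 0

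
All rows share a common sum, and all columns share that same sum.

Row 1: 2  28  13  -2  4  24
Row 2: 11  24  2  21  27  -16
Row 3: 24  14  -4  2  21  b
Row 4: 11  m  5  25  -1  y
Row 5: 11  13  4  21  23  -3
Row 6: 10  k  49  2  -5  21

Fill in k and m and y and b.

k = -8, m = -2, y = 31, b = 12

Rows 1 and 2 both sum to 69, so that's the common total.
Row 3: 24 + 14 − 4 + 2 + 21 = 57, so its missing entry is 69 − 57 = 12.
Row 6: 10 + 49 + 2 − 5 + 21 = 77, so its missing entry is 69 − 77 = -8.
Column 2: 28 + 24 + 14 + 13 − 8 = 71, so its missing entry is 69 − 71 = -2.
Row 4: 11 − 2 + 5 + 25 − 1 = 38, so its missing entry is 69 − 38 = 31.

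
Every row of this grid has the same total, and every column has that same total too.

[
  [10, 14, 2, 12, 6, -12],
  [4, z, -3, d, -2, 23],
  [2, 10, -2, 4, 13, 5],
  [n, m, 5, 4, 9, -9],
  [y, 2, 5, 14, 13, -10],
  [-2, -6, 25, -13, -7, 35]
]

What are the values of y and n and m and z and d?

Rows 1 and 3 both sum to 32, so that's the common total.
Row 5 has 2 + 5 + 14 + 13 − 10 = 24; the blank must be 32 − 24 = 8.
Column 1 has 10 + 4 + 2 + 8 − 2 = 22; the blank must be 32 − 22 = 10.
Row 4 has 10 + 5 + 4 + 9 − 9 = 19; the blank must be 32 − 19 = 13.
Column 2 has 14 + 10 + 13 + 2 − 6 = 33; the blank must be 32 − 33 = -1.
Row 2 has 4 − 1 − 3 − 2 + 23 = 21; the blank must be 32 − 21 = 11.

y = 8, n = 10, m = 13, z = -1, d = 11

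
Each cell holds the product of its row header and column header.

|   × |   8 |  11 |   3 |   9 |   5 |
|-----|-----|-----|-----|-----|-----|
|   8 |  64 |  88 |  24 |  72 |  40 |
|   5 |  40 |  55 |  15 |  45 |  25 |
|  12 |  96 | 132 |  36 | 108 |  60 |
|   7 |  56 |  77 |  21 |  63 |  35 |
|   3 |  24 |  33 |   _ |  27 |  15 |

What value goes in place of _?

3 × 3 = 9.

9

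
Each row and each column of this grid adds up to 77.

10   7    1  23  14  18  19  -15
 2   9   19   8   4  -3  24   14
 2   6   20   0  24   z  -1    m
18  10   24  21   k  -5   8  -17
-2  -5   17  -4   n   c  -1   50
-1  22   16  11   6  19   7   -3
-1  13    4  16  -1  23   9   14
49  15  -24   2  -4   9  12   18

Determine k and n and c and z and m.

k = 18, n = 16, c = 6, z = 10, m = 16

Row 4 has 18 + 10 + 24 + 21 − 5 + 8 − 17 = 59; the blank must be 77 − 59 = 18.
Column 5 has 14 + 4 + 24 + 18 + 6 − 1 − 4 = 61; the blank must be 77 − 61 = 16.
Column 8 has -15 + 14 − 17 + 50 − 3 + 14 + 18 = 61; the blank must be 77 − 61 = 16.
Row 5 has -2 − 5 + 17 − 4 + 16 − 1 + 50 = 71; the blank must be 77 − 71 = 6.
Row 3 has 2 + 6 + 20 + 0 + 24 − 1 + 16 = 67; the blank must be 77 − 67 = 10.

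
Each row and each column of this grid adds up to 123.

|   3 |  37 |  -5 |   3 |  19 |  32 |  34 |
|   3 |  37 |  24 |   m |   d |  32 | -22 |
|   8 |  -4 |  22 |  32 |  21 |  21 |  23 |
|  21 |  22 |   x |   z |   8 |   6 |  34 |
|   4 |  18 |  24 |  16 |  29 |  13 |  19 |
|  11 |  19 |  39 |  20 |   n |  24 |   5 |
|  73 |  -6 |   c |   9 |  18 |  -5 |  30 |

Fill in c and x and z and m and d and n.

Row 7 has 73 − 6 + 9 + 18 − 5 + 30 = 119; the blank must be 123 − 119 = 4.
Row 6 has 11 + 19 + 39 + 20 + 24 + 5 = 118; the blank must be 123 − 118 = 5.
Column 5 has 19 + 21 + 8 + 29 + 5 + 18 = 100; the blank must be 123 − 100 = 23.
Column 3 has -5 + 24 + 22 + 24 + 39 + 4 = 108; the blank must be 123 − 108 = 15.
Row 4 has 21 + 22 + 15 + 8 + 6 + 34 = 106; the blank must be 123 − 106 = 17.
Row 2 has 3 + 37 + 24 + 23 + 32 − 22 = 97; the blank must be 123 − 97 = 26.

c = 4, x = 15, z = 17, m = 26, d = 23, n = 5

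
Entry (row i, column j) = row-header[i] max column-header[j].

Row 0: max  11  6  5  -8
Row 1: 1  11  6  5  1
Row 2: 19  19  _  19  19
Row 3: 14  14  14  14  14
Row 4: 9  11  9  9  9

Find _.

19

max(19, 6) = 19.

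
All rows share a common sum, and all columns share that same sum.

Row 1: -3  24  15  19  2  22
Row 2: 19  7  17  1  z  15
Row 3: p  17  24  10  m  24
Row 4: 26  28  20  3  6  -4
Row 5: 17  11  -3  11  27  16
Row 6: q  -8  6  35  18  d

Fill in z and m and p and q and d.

z = 20, m = 6, p = -2, q = 22, d = 6

Rows 1 and 4 both sum to 79, so that's the common total.
Column 6: 22 + 15 + 24 − 4 + 16 = 73, so its missing entry is 79 − 73 = 6.
Row 2: 19 + 7 + 17 + 1 + 15 = 59, so its missing entry is 79 − 59 = 20.
Column 5: 2 + 20 + 6 + 27 + 18 = 73, so its missing entry is 79 − 73 = 6.
Row 3: 17 + 24 + 10 + 6 + 24 = 81, so its missing entry is 79 − 81 = -2.
Row 6: -8 + 6 + 35 + 18 + 6 = 57, so its missing entry is 79 − 57 = 22.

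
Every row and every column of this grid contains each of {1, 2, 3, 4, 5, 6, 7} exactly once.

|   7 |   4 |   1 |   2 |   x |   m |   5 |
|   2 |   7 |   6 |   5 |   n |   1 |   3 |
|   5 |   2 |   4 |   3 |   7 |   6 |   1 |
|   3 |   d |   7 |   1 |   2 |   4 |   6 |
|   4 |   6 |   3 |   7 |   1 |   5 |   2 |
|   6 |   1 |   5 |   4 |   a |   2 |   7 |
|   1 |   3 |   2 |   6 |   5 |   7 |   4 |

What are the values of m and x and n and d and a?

Cell (4,2): row 4 already has {1, 2, 3, 4, 6, 7} → 5.
At (row 6, col 5): row 6 already has {1, 2, 4, 5, 6, 7}, so the value is 3.
For row 2, column 5: row 2 already has {1, 2, 3, 5, 6, 7}; that leaves 4.
Cell (1,5): column 5 already has {1, 2, 3, 4, 5, 7} → 6.
Cell (1,6): row 1 already has {1, 2, 4, 5, 6, 7} → 3.

m = 3, x = 6, n = 4, d = 5, a = 3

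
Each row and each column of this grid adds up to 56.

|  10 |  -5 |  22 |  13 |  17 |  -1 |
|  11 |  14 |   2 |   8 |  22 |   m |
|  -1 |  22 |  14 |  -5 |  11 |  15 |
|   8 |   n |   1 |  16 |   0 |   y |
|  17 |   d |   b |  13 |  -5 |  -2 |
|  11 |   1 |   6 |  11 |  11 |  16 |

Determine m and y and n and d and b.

m = -1, y = 29, n = 2, d = 22, b = 11

Row 2: 11 + 14 + 2 + 8 + 22 = 57, so its missing entry is 56 − 57 = -1.
Column 3: 22 + 2 + 14 + 1 + 6 = 45, so its missing entry is 56 − 45 = 11.
Row 5: 17 + 11 + 13 − 5 − 2 = 34, so its missing entry is 56 − 34 = 22.
Column 2: -5 + 14 + 22 + 22 + 1 = 54, so its missing entry is 56 − 54 = 2.
Row 4: 8 + 2 + 1 + 16 + 0 = 27, so its missing entry is 56 − 27 = 29.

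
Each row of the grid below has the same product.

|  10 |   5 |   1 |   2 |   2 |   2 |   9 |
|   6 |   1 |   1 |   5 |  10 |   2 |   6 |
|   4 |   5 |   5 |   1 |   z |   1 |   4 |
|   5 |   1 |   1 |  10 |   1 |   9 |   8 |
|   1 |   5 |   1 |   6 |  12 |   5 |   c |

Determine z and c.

Rows 2 and 4 each multiply to 3600, so every row has product 3600.
Row 3: 4×5×5×1×1×4 = 400, so the missing entry is 3600 ÷ 400 = 9.
Row 5: 1×5×1×6×12×5 = 1800, so the missing entry is 3600 ÷ 1800 = 2.

z = 9, c = 2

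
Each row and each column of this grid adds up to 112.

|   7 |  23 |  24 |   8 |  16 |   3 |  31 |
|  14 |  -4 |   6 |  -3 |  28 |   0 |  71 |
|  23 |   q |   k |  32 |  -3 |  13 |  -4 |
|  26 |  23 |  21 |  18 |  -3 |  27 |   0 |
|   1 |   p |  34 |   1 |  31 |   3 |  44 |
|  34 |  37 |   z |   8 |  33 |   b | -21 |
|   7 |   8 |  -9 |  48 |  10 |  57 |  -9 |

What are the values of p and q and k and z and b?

p = -2, q = 27, k = 24, z = 12, b = 9

The known cells in column 6 total 103, leaving 112 − 103 = 9 for the blank.
The known cells in row 5 total 114, leaving 112 − 114 = -2 for the blank.
The known cells in column 2 total 85, leaving 112 − 85 = 27 for the blank.
The known cells in row 3 total 88, leaving 112 − 88 = 24 for the blank.
The known cells in row 6 total 100, leaving 112 − 100 = 12 for the blank.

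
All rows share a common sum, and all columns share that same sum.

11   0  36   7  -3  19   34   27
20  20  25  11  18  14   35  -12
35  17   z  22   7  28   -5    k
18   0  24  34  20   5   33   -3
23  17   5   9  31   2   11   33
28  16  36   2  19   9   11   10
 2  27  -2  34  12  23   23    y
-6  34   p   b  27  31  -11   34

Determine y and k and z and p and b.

y = 12, k = 30, z = -3, p = 10, b = 12

Rows 1 and 2 both sum to 131, so that's the common total.
Column 4 has 7 + 11 + 22 + 34 + 9 + 2 + 34 = 119; the blank must be 131 − 119 = 12.
Row 7 has 2 + 27 − 2 + 34 + 12 + 23 + 23 = 119; the blank must be 131 − 119 = 12.
Column 8 has 27 − 12 − 3 + 33 + 10 + 12 + 34 = 101; the blank must be 131 − 101 = 30.
Row 8 has -6 + 34 + 12 + 27 + 31 − 11 + 34 = 121; the blank must be 131 − 121 = 10.
Row 3 has 35 + 17 + 22 + 7 + 28 − 5 + 30 = 134; the blank must be 131 − 134 = -3.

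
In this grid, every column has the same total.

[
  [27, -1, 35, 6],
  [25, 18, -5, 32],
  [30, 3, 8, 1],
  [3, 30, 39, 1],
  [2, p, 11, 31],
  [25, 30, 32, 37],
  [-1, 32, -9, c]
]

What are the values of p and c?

p = -1, c = 3

Columns 1 and 3 both add up to 111, so every column sums to 111.
Column 2: -1 + 18 + 3 + 30 + 30 + 32 = 112, so the missing entry is 111 − 112 = -1.
Column 4: 6 + 32 + 1 + 1 + 31 + 37 = 108, so the missing entry is 111 − 108 = 3.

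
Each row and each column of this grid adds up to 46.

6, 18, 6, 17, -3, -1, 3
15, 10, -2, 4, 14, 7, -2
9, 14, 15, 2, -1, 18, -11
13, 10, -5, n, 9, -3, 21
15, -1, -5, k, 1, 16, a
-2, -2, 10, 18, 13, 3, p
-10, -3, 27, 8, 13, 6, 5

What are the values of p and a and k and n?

p = 6, a = 24, k = -4, n = 1

Row 4 has 13 + 10 − 5 + 9 − 3 + 21 = 45; the blank must be 46 − 45 = 1.
Row 6 has -2 − 2 + 10 + 18 + 13 + 3 = 40; the blank must be 46 − 40 = 6.
Column 7 has 3 − 2 − 11 + 21 + 6 + 5 = 22; the blank must be 46 − 22 = 24.
Row 5 has 15 − 1 − 5 + 1 + 16 + 24 = 50; the blank must be 46 − 50 = -4.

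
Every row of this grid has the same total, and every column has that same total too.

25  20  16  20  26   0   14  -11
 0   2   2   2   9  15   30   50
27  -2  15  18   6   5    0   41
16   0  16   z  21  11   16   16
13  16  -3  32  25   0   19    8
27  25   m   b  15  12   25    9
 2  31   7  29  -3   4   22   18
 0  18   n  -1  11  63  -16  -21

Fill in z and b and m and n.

Rows 1 and 2 both sum to 110, so that's the common total.
Row 4: 16 + 0 + 16 + 21 + 11 + 16 + 16 = 96, so its missing entry is 110 − 96 = 14.
Column 4: 20 + 2 + 18 + 14 + 32 + 29 − 1 = 114, so its missing entry is 110 − 114 = -4.
Row 8: 0 + 18 − 1 + 11 + 63 − 16 − 21 = 54, so its missing entry is 110 − 54 = 56.
Row 6: 27 + 25 − 4 + 15 + 12 + 25 + 9 = 109, so its missing entry is 110 − 109 = 1.

z = 14, b = -4, m = 1, n = 56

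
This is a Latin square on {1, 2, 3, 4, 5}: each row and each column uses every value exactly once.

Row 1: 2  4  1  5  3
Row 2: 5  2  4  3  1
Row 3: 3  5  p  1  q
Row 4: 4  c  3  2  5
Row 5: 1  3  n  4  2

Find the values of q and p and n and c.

q = 4, p = 2, n = 5, c = 1

At (row 4, col 2): row 4 already has {2, 3, 4, 5}, so the value is 1.
Cell (3,5): column 5 already has {1, 2, 3, 5} → 4.
At (row 5, col 3): row 5 already has {1, 2, 3, 4}, so the value is 5.
At (row 3, col 3): row 3 already has {1, 3, 4, 5}, so the value is 2.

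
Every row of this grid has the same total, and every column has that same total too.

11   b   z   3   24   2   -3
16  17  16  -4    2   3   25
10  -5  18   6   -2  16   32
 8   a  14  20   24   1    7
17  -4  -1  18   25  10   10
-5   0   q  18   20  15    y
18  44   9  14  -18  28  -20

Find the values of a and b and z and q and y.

Rows 2 and 3 both sum to 75, so that's the common total.
Row 4 has 8 + 14 + 20 + 24 + 1 + 7 = 74; the blank must be 75 − 74 = 1.
Column 2 has 17 − 5 + 1 − 4 + 0 + 44 = 53; the blank must be 75 − 53 = 22.
Row 1 has 11 + 22 + 3 + 24 + 2 − 3 = 59; the blank must be 75 − 59 = 16.
Column 7 has -3 + 25 + 32 + 7 + 10 − 20 = 51; the blank must be 75 − 51 = 24.
Row 6 has -5 + 0 + 18 + 20 + 15 + 24 = 72; the blank must be 75 − 72 = 3.

a = 1, b = 22, z = 16, q = 3, y = 24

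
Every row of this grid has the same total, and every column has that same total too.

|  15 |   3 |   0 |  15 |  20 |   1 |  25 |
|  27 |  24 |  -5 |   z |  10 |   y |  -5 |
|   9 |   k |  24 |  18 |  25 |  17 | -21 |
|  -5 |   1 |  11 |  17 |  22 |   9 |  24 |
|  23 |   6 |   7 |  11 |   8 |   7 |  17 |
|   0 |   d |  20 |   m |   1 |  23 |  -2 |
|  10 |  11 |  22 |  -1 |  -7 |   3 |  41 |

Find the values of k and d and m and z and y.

k = 7, d = 27, m = 10, z = 9, y = 19

Rows 1 and 4 both sum to 79, so that's the common total.
Row 3 has 9 + 24 + 18 + 25 + 17 − 21 = 72; the blank must be 79 − 72 = 7.
Column 6 has 1 + 17 + 9 + 7 + 23 + 3 = 60; the blank must be 79 − 60 = 19.
Column 2 has 3 + 24 + 7 + 1 + 6 + 11 = 52; the blank must be 79 − 52 = 27.
Row 6 has 0 + 27 + 20 + 1 + 23 − 2 = 69; the blank must be 79 − 69 = 10.
Row 2 has 27 + 24 − 5 + 10 + 19 − 5 = 70; the blank must be 79 − 70 = 9.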